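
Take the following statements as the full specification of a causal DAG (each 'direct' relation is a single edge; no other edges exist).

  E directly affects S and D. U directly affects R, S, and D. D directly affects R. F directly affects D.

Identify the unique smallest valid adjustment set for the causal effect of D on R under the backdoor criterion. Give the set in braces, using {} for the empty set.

{U}

Variables eligible for adjustment (non-descendants of D, excluding D and R): {E, F, S, U}.
Backdoor paths from D to R:
  P1: D <- E -> S <- U -> R
  P2: D <- U -> R
The empty set is not sufficient: P2 (D <- U -> R) has no collider blocking it and no conditioned non-collider, so it is open.
Try {U}:
  P1: blocked at collider S (neither it nor any descendant is in the conditioning set).
  P2: blocked at fork node U ∈ conditioning set.
{U} contains no descendant of D and blocks every backdoor path.
No other singleton works — e.g. {E} leaves P2 open — so {U} is the unique smallest valid adjustment set.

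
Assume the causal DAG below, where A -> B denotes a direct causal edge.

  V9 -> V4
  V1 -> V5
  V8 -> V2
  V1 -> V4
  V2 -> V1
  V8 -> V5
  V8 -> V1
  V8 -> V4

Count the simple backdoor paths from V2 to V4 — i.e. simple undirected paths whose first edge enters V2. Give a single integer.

A backdoor path from V2 to V4 is any simple undirected path whose first edge points into V2 (i.e. leaves V2 via a parent).
Parents of V2: {V8}.
Enumerating:
  P1: V2 <- V8 -> V1 -> V4
  P2: V2 <- V8 -> V5 <- V1 -> V4
  P3: V2 <- V8 -> V4
That exhausts the simple backdoor paths. Count: 3.

3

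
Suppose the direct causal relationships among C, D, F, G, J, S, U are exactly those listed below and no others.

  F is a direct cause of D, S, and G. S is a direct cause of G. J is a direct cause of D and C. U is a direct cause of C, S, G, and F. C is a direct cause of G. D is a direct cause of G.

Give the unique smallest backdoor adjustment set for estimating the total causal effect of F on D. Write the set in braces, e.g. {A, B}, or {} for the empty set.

Variables eligible for adjustment (non-descendants of F, excluding F and D): {C, J, U}.
Backdoor paths from F to D:
  P1: F <- U -> C <- J -> D
  P2: F <- U -> C -> G <- D
  P3: F <- U -> S -> G <- C <- J -> D
  P4: F <- U -> S -> G <- D
  P5: F <- U -> G <- C <- J -> D
  P6: F <- U -> G <- D
Each backdoor path contains an unconditioned collider, so every path is already blocked with the empty conditioning set:
  P1: blocked at collider C (neither it nor any descendant is in the conditioning set).
  P2: blocked at collider G (neither it nor any descendant is in the conditioning set).
  P3: blocked at collider G (neither it nor any descendant is in the conditioning set).
  P4: blocked at collider G (neither it nor any descendant is in the conditioning set).
  P5: blocked at collider G (neither it nor any descendant is in the conditioning set).
  P6: blocked at collider G (neither it nor any descendant is in the conditioning set).
The empty set is therefore the unique smallest valid set.

{}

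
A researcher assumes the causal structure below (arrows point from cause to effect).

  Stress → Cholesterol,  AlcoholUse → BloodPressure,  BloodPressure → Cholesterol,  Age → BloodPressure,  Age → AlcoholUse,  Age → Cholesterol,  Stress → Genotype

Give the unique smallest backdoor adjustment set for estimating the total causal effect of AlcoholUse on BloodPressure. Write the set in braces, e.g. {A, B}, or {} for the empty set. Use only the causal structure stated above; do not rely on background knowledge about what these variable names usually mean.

Variables eligible for adjustment (non-descendants of AlcoholUse, excluding AlcoholUse and BloodPressure): {Age, Genotype, Stress}.
Backdoor paths from AlcoholUse to BloodPressure:
  P1: AlcoholUse <- Age -> BloodPressure
  P2: AlcoholUse <- Age -> Cholesterol <- BloodPressure
The empty set is not sufficient: P1 (AlcoholUse <- Age -> BloodPressure) has no collider blocking it and no conditioned non-collider, so it is open.
Try {Age}:
  P1: blocked at fork node Age ∈ conditioning set.
  P2: blocked at fork node Age ∈ conditioning set.
{Age} contains no descendant of AlcoholUse and blocks every backdoor path.
No other singleton works — e.g. {Stress} leaves P1 open — so {Age} is the unique smallest valid adjustment set.

{Age}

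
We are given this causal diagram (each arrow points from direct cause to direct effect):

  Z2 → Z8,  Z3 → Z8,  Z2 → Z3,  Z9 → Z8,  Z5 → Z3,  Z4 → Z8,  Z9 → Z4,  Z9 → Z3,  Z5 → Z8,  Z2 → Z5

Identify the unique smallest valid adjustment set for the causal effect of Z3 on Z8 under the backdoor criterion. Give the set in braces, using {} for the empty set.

{Z2, Z5, Z9}

Variables eligible for adjustment (non-descendants of Z3, excluding Z3 and Z8): {Z2, Z4, Z5, Z9}.
Backdoor paths from Z3 to Z8:
  P1: Z3 <- Z2 -> Z5 -> Z8
  P2: Z3 <- Z2 -> Z8
  P3: Z3 <- Z9 -> Z4 -> Z8
  P4: Z3 <- Z9 -> Z8
  P5: Z3 <- Z5 <- Z2 -> Z8
  P6: Z3 <- Z5 -> Z8
The empty set is not sufficient: P1 (Z3 <- Z2 -> Z5 -> Z8) has no collider blocking it and no conditioned non-collider, so it is open.
Try {Z2, Z5, Z9}:
  P1: blocked at fork node Z2 ∈ conditioning set.
  P2: blocked at fork node Z2 ∈ conditioning set.
  P3: blocked at fork node Z9 ∈ conditioning set.
  P4: blocked at fork node Z9 ∈ conditioning set.
  P5: blocked at chain node Z5 ∈ conditioning set.
  P6: blocked at fork node Z5 ∈ conditioning set.
{Z2, Z5, Z9} contains no descendant of Z3 and blocks every backdoor path.
Every element of {Z2, Z5, Z9} is needed (dropping Z2 leaves P2 open; dropping Z5 leaves P6 open; dropping Z9 leaves P3 open), so no proper subset is valid.
Among all size-3 subsets of the eligible variables, only {Z2, Z5, Z9} blocks every backdoor path, so it is the unique smallest valid adjustment set.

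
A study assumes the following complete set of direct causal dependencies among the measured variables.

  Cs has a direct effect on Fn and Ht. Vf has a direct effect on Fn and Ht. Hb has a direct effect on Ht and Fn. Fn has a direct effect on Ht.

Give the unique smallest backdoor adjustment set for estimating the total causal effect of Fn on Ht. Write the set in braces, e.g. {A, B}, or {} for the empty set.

Variables eligible for adjustment (non-descendants of Fn, excluding Fn and Ht): {Cs, Hb, Vf}.
Backdoor paths from Fn to Ht:
  P1: Fn <- Cs -> Ht
  P2: Fn <- Vf -> Ht
  P3: Fn <- Hb -> Ht
The empty set is not sufficient: P1 (Fn <- Cs -> Ht) has no collider blocking it and no conditioned non-collider, so it is open.
Try {Cs, Hb, Vf}:
  P1: blocked at fork node Cs ∈ conditioning set.
  P2: blocked at fork node Vf ∈ conditioning set.
  P3: blocked at fork node Hb ∈ conditioning set.
{Cs, Hb, Vf} contains no descendant of Fn and blocks every backdoor path.
Every element of {Cs, Hb, Vf} is needed (dropping Cs leaves P1 open; dropping Hb leaves P3 open; dropping Vf leaves P2 open), so no proper subset is valid.
Among all size-3 subsets of the eligible variables, only {Cs, Hb, Vf} blocks every backdoor path, so it is the unique smallest valid adjustment set.

{Cs, Hb, Vf}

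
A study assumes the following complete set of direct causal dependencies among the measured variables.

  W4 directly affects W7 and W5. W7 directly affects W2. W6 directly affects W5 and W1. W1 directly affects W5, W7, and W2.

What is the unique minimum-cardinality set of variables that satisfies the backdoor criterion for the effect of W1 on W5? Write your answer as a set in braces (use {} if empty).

Variables eligible for adjustment (non-descendants of W1, excluding W1 and W5): {W4, W6}.
Backdoor paths from W1 to W5:
  P1: W1 <- W6 -> W5
The empty set is not sufficient: P1 (W1 <- W6 -> W5) has no collider blocking it and no conditioned non-collider, so it is open.
Try {W6}:
  P1: blocked at fork node W6 ∈ conditioning set.
{W6} contains no descendant of W1 and blocks every backdoor path.
No other singleton works — e.g. {W4} leaves P1 open — so {W6} is the unique smallest valid adjustment set.

{W6}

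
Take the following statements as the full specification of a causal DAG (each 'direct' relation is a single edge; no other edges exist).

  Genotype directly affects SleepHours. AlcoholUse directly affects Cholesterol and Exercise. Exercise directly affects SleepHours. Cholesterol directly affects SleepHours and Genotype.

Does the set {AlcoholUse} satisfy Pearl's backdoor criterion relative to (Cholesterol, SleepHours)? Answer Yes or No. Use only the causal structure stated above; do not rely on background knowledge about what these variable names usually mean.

Backdoor paths from Cholesterol to SleepHours (paths whose first edge points into Cholesterol):
  P1: Cholesterol <- AlcoholUse -> Exercise -> SleepHours
Condition 1 (no descendant of Cholesterol in the set): holds — descendants of Cholesterol are {Genotype, SleepHours}; none are in {AlcoholUse}.
Condition 2 (every backdoor path blocked by {AlcoholUse}):
  P1: blocked at fork node AlcoholUse ∈ conditioning set.
{AlcoholUse} satisfies the backdoor criterion.

Yes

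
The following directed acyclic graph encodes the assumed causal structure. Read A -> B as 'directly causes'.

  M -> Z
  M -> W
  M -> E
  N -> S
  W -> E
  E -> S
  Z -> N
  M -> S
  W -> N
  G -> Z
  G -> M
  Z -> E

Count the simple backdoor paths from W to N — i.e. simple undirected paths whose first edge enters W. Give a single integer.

A backdoor path from W to N is any simple undirected path whose first edge points into W (i.e. leaves W via a parent).
Parents of W: {M}.
Enumerating:
  P1: W <- M <- G -> Z -> E -> S <- N
  P2: W <- M <- G -> Z -> N
  P3: W <- M -> Z -> E -> S <- N
  P4: W <- M -> Z -> N
  P5: W <- M -> E <- Z -> N
  P6: W <- M -> E -> S <- N
  P7: W <- M -> S <- E <- Z -> N
  P8: W <- M -> S <- N
That exhausts the simple backdoor paths. Count: 8.

8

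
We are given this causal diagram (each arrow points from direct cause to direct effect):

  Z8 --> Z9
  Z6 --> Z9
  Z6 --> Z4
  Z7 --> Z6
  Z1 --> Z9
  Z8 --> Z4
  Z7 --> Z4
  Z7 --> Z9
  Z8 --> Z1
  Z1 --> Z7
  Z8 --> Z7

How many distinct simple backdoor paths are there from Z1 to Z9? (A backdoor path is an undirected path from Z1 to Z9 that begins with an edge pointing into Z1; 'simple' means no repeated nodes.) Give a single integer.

8

A backdoor path from Z1 to Z9 is any simple undirected path whose first edge points into Z1 (i.e. leaves Z1 via a parent).
Parents of Z1: {Z8}.
Enumerating:
  P1: Z1 <- Z8 -> Z7 -> Z6 -> Z9
  P2: Z1 <- Z8 -> Z7 -> Z9
  P3: Z1 <- Z8 -> Z7 -> Z4 <- Z6 -> Z9
  P4: Z1 <- Z8 -> Z9
  P5: Z1 <- Z8 -> Z4 <- Z7 -> Z6 -> Z9
  P6: Z1 <- Z8 -> Z4 <- Z7 -> Z9
  P7: Z1 <- Z8 -> Z4 <- Z6 <- Z7 -> Z9
  P8: Z1 <- Z8 -> Z4 <- Z6 -> Z9
That exhausts the simple backdoor paths. Count: 8.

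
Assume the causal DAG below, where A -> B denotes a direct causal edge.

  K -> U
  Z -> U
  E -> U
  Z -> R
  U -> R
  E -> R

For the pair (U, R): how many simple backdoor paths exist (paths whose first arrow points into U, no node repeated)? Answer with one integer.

2

A backdoor path from U to R is any simple undirected path whose first edge points into U (i.e. leaves U via a parent).
Parents of U: {E, K, Z}.
Enumerating:
  P1: U <- E -> R
  P2: U <- Z -> R
That exhausts the simple backdoor paths. Count: 2.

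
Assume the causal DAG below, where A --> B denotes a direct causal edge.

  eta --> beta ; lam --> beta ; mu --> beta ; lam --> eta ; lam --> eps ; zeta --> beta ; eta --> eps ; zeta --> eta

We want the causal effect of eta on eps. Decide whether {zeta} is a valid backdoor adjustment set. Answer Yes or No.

No

Backdoor paths from eta to eps (paths whose first edge points into eta):
  P1: eta <- lam -> eps
  P2: eta <- zeta -> beta <- lam -> eps
Condition 1 (no descendant of eta in the set): holds — descendants of eta are {beta, eps}; none are in {zeta}.
Condition 2 (every backdoor path blocked by {zeta}):
  P1: open — no interior node is in the conditioning set.
  P2: blocked at fork node zeta ∈ conditioning set.
{zeta} does not satisfy the backdoor criterion.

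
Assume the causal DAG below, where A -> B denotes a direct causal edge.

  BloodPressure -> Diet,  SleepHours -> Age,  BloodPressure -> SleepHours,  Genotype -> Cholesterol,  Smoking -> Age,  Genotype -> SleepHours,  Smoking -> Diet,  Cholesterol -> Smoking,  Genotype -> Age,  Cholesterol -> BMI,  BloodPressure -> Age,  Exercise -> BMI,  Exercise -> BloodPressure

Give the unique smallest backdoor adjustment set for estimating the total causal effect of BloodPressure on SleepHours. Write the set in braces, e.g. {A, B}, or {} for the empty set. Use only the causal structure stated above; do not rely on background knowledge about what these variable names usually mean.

{}

Variables eligible for adjustment (non-descendants of BloodPressure, excluding BloodPressure and SleepHours): {BMI, Cholesterol, Exercise, Genotype, Smoking}.
Backdoor paths from BloodPressure to SleepHours:
  P1: BloodPressure <- Exercise -> BMI <- Cholesterol <- Genotype -> SleepHours
  P2: BloodPressure <- Exercise -> BMI <- Cholesterol <- Genotype -> Age <- SleepHours
  P3: BloodPressure <- Exercise -> BMI <- Cholesterol -> Smoking -> Age <- Genotype -> SleepHours
  P4: BloodPressure <- Exercise -> BMI <- Cholesterol -> Smoking -> Age <- SleepHours
Each backdoor path contains an unconditioned collider, so every path is already blocked with the empty conditioning set:
  P1: blocked at collider BMI (neither it nor any descendant is in the conditioning set).
  P2: blocked at collider BMI (neither it nor any descendant is in the conditioning set).
  P3: blocked at collider BMI (neither it nor any descendant is in the conditioning set).
  P4: blocked at collider BMI (neither it nor any descendant is in the conditioning set).
The empty set is therefore the unique smallest valid set.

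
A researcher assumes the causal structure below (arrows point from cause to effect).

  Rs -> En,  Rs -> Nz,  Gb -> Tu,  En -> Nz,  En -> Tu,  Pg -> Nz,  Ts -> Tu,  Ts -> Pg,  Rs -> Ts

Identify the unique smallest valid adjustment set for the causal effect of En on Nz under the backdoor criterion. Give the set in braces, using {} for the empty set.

{Rs}

Variables eligible for adjustment (non-descendants of En, excluding En and Nz): {Gb, Pg, Rs, Ts}.
Backdoor paths from En to Nz:
  P1: En <- Rs -> Ts -> Pg -> Nz
  P2: En <- Rs -> Nz
The empty set is not sufficient: P1 (En <- Rs -> Ts -> Pg -> Nz) has no collider blocking it and no conditioned non-collider, so it is open.
Try {Rs}:
  P1: blocked at fork node Rs ∈ conditioning set.
  P2: blocked at fork node Rs ∈ conditioning set.
{Rs} contains no descendant of En and blocks every backdoor path.
No other singleton works — e.g. {Ts} leaves P2 open — so {Rs} is the unique smallest valid adjustment set.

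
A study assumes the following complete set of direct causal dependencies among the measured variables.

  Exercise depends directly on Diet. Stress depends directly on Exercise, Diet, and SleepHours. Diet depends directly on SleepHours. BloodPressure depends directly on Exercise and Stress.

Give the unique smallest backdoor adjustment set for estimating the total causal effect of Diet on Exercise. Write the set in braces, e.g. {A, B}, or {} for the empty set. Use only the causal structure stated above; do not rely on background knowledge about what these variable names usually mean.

Variables eligible for adjustment (non-descendants of Diet, excluding Diet and Exercise): {SleepHours}.
Backdoor paths from Diet to Exercise:
  P1: Diet <- SleepHours -> Stress <- Exercise
  P2: Diet <- SleepHours -> Stress -> BloodPressure <- Exercise
Each backdoor path contains an unconditioned collider, so every path is already blocked with the empty conditioning set:
  P1: blocked at collider Stress (neither it nor any descendant is in the conditioning set).
  P2: blocked at collider BloodPressure (neither it nor any descendant is in the conditioning set).
The empty set is therefore the unique smallest valid set.

{}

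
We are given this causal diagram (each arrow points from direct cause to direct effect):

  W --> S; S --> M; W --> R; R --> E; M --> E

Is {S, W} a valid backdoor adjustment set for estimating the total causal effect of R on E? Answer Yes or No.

Yes

Backdoor paths from R to E (paths whose first edge points into R):
  P1: R <- W -> S -> M -> E
Condition 1 (no descendant of R in the set): holds — descendants of R are {E}; none are in {S, W}.
Condition 2 (every backdoor path blocked by {S, W}):
  P1: blocked at fork node W ∈ conditioning set.
{S, W} satisfies the backdoor criterion.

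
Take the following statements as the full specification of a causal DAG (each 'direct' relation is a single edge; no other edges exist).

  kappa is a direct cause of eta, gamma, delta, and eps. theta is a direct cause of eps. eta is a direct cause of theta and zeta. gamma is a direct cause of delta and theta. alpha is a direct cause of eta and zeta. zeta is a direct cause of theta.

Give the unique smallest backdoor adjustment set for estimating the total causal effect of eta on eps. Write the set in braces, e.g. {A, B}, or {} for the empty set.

Variables eligible for adjustment (non-descendants of eta, excluding eta and eps): {alpha, delta, gamma, kappa}.
Backdoor paths from eta to eps:
  P1: eta <- kappa -> gamma -> theta -> eps
  P2: eta <- kappa -> eps
  P3: eta <- kappa -> delta <- gamma -> theta -> eps
  P4: eta <- alpha -> zeta -> theta <- gamma <- kappa -> eps
  P5: eta <- alpha -> zeta -> theta <- gamma -> delta <- kappa -> eps
  P6: eta <- alpha -> zeta -> theta -> eps
The empty set is not sufficient: P1 (eta <- kappa -> gamma -> theta -> eps) has no collider blocking it and no conditioned non-collider, so it is open.
Try {alpha, kappa}:
  P1: blocked at fork node kappa ∈ conditioning set.
  P2: blocked at fork node kappa ∈ conditioning set.
  P3: blocked at fork node kappa ∈ conditioning set.
  P4: blocked at fork node alpha ∈ conditioning set.
  P5: blocked at fork node alpha ∈ conditioning set.
  P6: blocked at fork node alpha ∈ conditioning set.
{alpha, kappa} contains no descendant of eta and blocks every backdoor path.
Every element of {alpha, kappa} is needed (dropping alpha leaves P6 open; dropping kappa leaves P1 open), so no proper subset is valid.
Among all size-2 subsets of the eligible variables, only {alpha, kappa} blocks every backdoor path, so it is the unique smallest valid adjustment set.

{alpha, kappa}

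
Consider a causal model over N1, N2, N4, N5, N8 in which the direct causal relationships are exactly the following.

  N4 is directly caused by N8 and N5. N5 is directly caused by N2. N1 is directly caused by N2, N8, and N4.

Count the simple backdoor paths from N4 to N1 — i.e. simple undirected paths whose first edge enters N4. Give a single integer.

A backdoor path from N4 to N1 is any simple undirected path whose first edge points into N4 (i.e. leaves N4 via a parent).
Parents of N4: {N5, N8}.
Enumerating:
  P1: N4 <- N8 -> N1
  P2: N4 <- N5 <- N2 -> N1
That exhausts the simple backdoor paths. Count: 2.

2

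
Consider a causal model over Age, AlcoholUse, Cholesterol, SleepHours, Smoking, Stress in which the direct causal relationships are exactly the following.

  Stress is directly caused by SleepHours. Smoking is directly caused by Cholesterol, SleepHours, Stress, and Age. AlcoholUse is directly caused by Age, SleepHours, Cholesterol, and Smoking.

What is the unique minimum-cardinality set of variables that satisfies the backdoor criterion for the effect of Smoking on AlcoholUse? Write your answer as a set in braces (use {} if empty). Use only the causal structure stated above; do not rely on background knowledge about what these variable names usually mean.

Variables eligible for adjustment (non-descendants of Smoking, excluding Smoking and AlcoholUse): {Age, Cholesterol, SleepHours, Stress}.
Backdoor paths from Smoking to AlcoholUse:
  P1: Smoking <- Age -> AlcoholUse
  P2: Smoking <- SleepHours -> AlcoholUse
  P3: Smoking <- Stress <- SleepHours -> AlcoholUse
  P4: Smoking <- Cholesterol -> AlcoholUse
The empty set is not sufficient: P1 (Smoking <- Age -> AlcoholUse) has no collider blocking it and no conditioned non-collider, so it is open.
Try {Age, Cholesterol, SleepHours}:
  P1: blocked at fork node Age ∈ conditioning set.
  P2: blocked at fork node SleepHours ∈ conditioning set.
  P3: blocked at fork node SleepHours ∈ conditioning set.
  P4: blocked at fork node Cholesterol ∈ conditioning set.
{Age, Cholesterol, SleepHours} contains no descendant of Smoking and blocks every backdoor path.
Every element of {Age, Cholesterol, SleepHours} is needed (dropping Age leaves P1 open; dropping Cholesterol leaves P4 open; dropping SleepHours leaves P2 open), so no proper subset is valid.
Among all size-3 subsets of the eligible variables, only {Age, Cholesterol, SleepHours} blocks every backdoor path, so it is the unique smallest valid adjustment set.

{Age, Cholesterol, SleepHours}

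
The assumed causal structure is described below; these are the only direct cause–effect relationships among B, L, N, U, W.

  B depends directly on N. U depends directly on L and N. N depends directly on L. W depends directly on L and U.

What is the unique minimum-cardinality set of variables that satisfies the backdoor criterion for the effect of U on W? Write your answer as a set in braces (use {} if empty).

{L}

Variables eligible for adjustment (non-descendants of U, excluding U and W): {B, L, N}.
Backdoor paths from U to W:
  P1: U <- L -> W
  P2: U <- N <- L -> W
The empty set is not sufficient: P1 (U <- L -> W) has no collider blocking it and no conditioned non-collider, so it is open.
Try {L}:
  P1: blocked at fork node L ∈ conditioning set.
  P2: blocked at fork node L ∈ conditioning set.
{L} contains no descendant of U and blocks every backdoor path.
No other singleton works — e.g. {N} leaves P1 open — so {L} is the unique smallest valid adjustment set.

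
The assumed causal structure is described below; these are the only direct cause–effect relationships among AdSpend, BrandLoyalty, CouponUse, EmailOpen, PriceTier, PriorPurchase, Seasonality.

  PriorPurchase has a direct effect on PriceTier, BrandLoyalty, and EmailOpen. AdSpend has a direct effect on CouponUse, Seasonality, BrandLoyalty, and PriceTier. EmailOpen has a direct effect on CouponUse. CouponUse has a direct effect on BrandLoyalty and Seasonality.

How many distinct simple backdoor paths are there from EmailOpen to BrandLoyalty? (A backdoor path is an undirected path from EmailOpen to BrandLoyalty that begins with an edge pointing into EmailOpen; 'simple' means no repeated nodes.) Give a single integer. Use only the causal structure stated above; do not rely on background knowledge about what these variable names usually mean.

A backdoor path from EmailOpen to BrandLoyalty is any simple undirected path whose first edge points into EmailOpen (i.e. leaves EmailOpen via a parent).
Parents of EmailOpen: {PriorPurchase}.
Enumerating:
  P1: EmailOpen <- PriorPurchase -> PriceTier <- AdSpend -> CouponUse -> BrandLoyalty
  P2: EmailOpen <- PriorPurchase -> PriceTier <- AdSpend -> Seasonality <- CouponUse -> BrandLoyalty
  P3: EmailOpen <- PriorPurchase -> PriceTier <- AdSpend -> BrandLoyalty
  P4: EmailOpen <- PriorPurchase -> BrandLoyalty
That exhausts the simple backdoor paths. Count: 4.

4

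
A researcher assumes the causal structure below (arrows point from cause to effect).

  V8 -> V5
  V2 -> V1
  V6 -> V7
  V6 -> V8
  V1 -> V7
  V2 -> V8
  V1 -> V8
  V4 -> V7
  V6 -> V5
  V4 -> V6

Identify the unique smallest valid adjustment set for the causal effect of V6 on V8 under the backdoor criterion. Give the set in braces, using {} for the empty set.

Variables eligible for adjustment (non-descendants of V6, excluding V6 and V8): {V1, V2, V4}.
Backdoor paths from V6 to V8:
  P1: V6 <- V4 -> V7 <- V1 <- V2 -> V8
  P2: V6 <- V4 -> V7 <- V1 -> V8
Each backdoor path contains an unconditioned collider, so every path is already blocked with the empty conditioning set:
  P1: blocked at collider V7 (neither it nor any descendant is in the conditioning set).
  P2: blocked at collider V7 (neither it nor any descendant is in the conditioning set).
The empty set is therefore the unique smallest valid set.

{}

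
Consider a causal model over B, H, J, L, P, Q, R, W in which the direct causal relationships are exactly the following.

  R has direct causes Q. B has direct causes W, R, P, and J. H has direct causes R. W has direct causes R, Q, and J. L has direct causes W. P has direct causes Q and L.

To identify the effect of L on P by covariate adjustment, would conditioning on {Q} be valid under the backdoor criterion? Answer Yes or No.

Yes

Backdoor paths from L to P (paths whose first edge points into L):
  P1: L <- W <- Q -> R -> B <- P
  P2: L <- W <- Q -> P
  P3: L <- W <- J -> B <- R <- Q -> P
  P4: L <- W <- J -> B <- P
  P5: L <- W <- R <- Q -> P
  P6: L <- W <- R -> B <- P
  P7: L <- W -> B <- R <- Q -> P
  P8: L <- W -> B <- P
Condition 1 (no descendant of L in the set): holds — descendants of L are {B, P}; none are in {Q}.
Condition 2 (every backdoor path blocked by {Q}):
  P1: blocked at fork node Q ∈ conditioning set.
  P2: blocked at fork node Q ∈ conditioning set.
  P3: blocked at collider B (neither it nor any descendant is in the conditioning set).
  P4: blocked at collider B (neither it nor any descendant is in the conditioning set).
  P5: blocked at fork node Q ∈ conditioning set.
  P6: blocked at collider B (neither it nor any descendant is in the conditioning set).
  P7: blocked at collider B (neither it nor any descendant is in the conditioning set).
  P8: blocked at collider B (neither it nor any descendant is in the conditioning set).
{Q} satisfies the backdoor criterion.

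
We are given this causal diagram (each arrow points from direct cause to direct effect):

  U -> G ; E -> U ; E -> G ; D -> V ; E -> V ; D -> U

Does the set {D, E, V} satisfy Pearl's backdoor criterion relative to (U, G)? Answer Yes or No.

Backdoor paths from U to G (paths whose first edge points into U):
  P1: U <- D -> V <- E -> G
  P2: U <- E -> G
Condition 1 (no descendant of U in the set): holds — descendants of U are {G}; none are in {D, E, V}.
Condition 2 (every backdoor path blocked by {D, E, V}):
  P1: blocked at fork node D ∈ conditioning set.
  P2: blocked at fork node E ∈ conditioning set.
{D, E, V} satisfies the backdoor criterion.

Yes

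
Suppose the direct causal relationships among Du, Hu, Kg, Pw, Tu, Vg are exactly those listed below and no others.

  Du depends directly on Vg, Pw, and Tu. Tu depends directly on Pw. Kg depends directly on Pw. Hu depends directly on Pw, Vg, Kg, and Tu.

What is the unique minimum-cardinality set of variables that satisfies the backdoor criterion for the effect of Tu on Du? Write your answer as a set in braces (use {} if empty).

Variables eligible for adjustment (non-descendants of Tu, excluding Tu and Du): {Kg, Pw, Vg}.
Backdoor paths from Tu to Du:
  P1: Tu <- Pw -> Du
  P2: Tu <- Pw -> Kg -> Hu <- Vg -> Du
  P3: Tu <- Pw -> Hu <- Vg -> Du
The empty set is not sufficient: P1 (Tu <- Pw -> Du) has no collider blocking it and no conditioned non-collider, so it is open.
Try {Pw}:
  P1: blocked at fork node Pw ∈ conditioning set.
  P2: blocked at fork node Pw ∈ conditioning set.
  P3: blocked at fork node Pw ∈ conditioning set.
{Pw} contains no descendant of Tu and blocks every backdoor path.
No other singleton works — e.g. {Vg} leaves P1 open — so {Pw} is the unique smallest valid adjustment set.

{Pw}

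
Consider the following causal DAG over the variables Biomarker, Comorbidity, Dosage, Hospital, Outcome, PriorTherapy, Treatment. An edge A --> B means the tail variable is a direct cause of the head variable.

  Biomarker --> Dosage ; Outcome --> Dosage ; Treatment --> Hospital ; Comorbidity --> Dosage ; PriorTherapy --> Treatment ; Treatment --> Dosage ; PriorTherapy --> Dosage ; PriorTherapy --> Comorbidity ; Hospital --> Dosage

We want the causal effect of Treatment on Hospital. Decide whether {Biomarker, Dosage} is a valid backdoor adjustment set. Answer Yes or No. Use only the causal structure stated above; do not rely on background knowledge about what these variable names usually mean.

Backdoor paths from Treatment to Hospital (paths whose first edge points into Treatment):
  P1: Treatment <- PriorTherapy -> Comorbidity -> Dosage <- Hospital
  P2: Treatment <- PriorTherapy -> Dosage <- Hospital
Condition 1 (no descendant of Treatment in the set): FAILS — Dosage is a descendant of Treatment.
Condition 2 (every backdoor path blocked by {Biomarker, Dosage}):
  P1: open — collider(s) Dosage are conditioned on (or have a conditioned descendant) and no non-collider on the path is in the set.
  P2: open — collider(s) Dosage are conditioned on (or have a conditioned descendant) and no non-collider on the path is in the set.
{Biomarker, Dosage} does not satisfy the backdoor criterion.

No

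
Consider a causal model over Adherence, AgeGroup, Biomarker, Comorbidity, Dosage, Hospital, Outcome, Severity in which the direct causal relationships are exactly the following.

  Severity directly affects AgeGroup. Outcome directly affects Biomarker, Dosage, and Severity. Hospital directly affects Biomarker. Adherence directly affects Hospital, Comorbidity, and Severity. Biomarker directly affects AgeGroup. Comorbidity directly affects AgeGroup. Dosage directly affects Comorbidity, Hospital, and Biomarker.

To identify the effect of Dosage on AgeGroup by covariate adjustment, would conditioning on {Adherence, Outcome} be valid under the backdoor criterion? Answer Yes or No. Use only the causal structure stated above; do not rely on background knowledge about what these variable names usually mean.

Yes

Backdoor paths from Dosage to AgeGroup (paths whose first edge points into Dosage):
  P1: Dosage <- Outcome -> Biomarker <- Hospital <- Adherence -> Comorbidity -> AgeGroup
  P2: Dosage <- Outcome -> Biomarker <- Hospital <- Adherence -> Severity -> AgeGroup
  P3: Dosage <- Outcome -> Biomarker -> AgeGroup
  P4: Dosage <- Outcome -> Severity <- Adherence -> Hospital -> Biomarker -> AgeGroup
  P5: Dosage <- Outcome -> Severity <- Adherence -> Comorbidity -> AgeGroup
  P6: Dosage <- Outcome -> Severity -> AgeGroup
Condition 1 (no descendant of Dosage in the set): holds — descendants of Dosage are {AgeGroup, Biomarker, Comorbidity, Hospital}; none are in {Adherence, Outcome}.
Condition 2 (every backdoor path blocked by {Adherence, Outcome}):
  P1: blocked at fork node Outcome ∈ conditioning set.
  P2: blocked at fork node Outcome ∈ conditioning set.
  P3: blocked at fork node Outcome ∈ conditioning set.
  P4: blocked at fork node Outcome ∈ conditioning set.
  P5: blocked at fork node Outcome ∈ conditioning set.
  P6: blocked at fork node Outcome ∈ conditioning set.
{Adherence, Outcome} satisfies the backdoor criterion.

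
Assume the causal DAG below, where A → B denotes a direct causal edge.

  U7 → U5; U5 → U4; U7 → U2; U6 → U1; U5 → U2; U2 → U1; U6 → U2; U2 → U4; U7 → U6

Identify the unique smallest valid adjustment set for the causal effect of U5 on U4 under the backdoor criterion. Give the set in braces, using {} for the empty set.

Variables eligible for adjustment (non-descendants of U5, excluding U5 and U4): {U6, U7}.
Backdoor paths from U5 to U4:
  P1: U5 <- U7 -> U6 -> U2 -> U4
  P2: U5 <- U7 -> U6 -> U1 <- U2 -> U4
  P3: U5 <- U7 -> U2 -> U4
The empty set is not sufficient: P1 (U5 <- U7 -> U6 -> U2 -> U4) has no collider blocking it and no conditioned non-collider, so it is open.
Try {U7}:
  P1: blocked at fork node U7 ∈ conditioning set.
  P2: blocked at fork node U7 ∈ conditioning set.
  P3: blocked at fork node U7 ∈ conditioning set.
{U7} contains no descendant of U5 and blocks every backdoor path.
No other singleton works — e.g. {U6} leaves P3 open — so {U7} is the unique smallest valid adjustment set.

{U7}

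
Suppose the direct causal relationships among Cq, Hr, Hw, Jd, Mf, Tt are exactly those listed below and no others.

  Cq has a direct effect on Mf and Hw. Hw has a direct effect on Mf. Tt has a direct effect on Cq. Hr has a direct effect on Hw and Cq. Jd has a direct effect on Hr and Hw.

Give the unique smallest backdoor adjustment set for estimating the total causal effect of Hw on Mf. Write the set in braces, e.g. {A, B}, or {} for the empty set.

Variables eligible for adjustment (non-descendants of Hw, excluding Hw and Mf): {Cq, Hr, Jd, Tt}.
Backdoor paths from Hw to Mf:
  P1: Hw <- Jd -> Hr -> Cq -> Mf
  P2: Hw <- Hr -> Cq -> Mf
  P3: Hw <- Cq -> Mf
The empty set is not sufficient: P1 (Hw <- Jd -> Hr -> Cq -> Mf) has no collider blocking it and no conditioned non-collider, so it is open.
Try {Cq}:
  P1: blocked at chain node Cq ∈ conditioning set.
  P2: blocked at chain node Cq ∈ conditioning set.
  P3: blocked at fork node Cq ∈ conditioning set.
{Cq} contains no descendant of Hw and blocks every backdoor path.
No other singleton works — e.g. {Tt} leaves P1 open — so {Cq} is the unique smallest valid adjustment set.

{Cq}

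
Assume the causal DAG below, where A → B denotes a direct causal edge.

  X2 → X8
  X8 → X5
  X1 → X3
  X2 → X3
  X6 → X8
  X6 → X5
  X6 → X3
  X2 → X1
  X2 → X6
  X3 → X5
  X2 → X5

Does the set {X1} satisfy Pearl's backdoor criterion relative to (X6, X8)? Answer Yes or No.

Backdoor paths from X6 to X8 (paths whose first edge points into X6):
  P1: X6 <- X2 -> X1 -> X3 -> X5 <- X8
  P2: X6 <- X2 -> X8
  P3: X6 <- X2 -> X3 -> X5 <- X8
  P4: X6 <- X2 -> X5 <- X8
Condition 1 (no descendant of X6 in the set): holds — descendants of X6 are {X3, X5, X8}; none are in {X1}.
Condition 2 (every backdoor path blocked by {X1}):
  P1: blocked at chain node X1 ∈ conditioning set.
  P2: open — no interior node is in the conditioning set.
  P3: blocked at collider X5 (neither it nor any descendant is in the conditioning set).
  P4: blocked at collider X5 (neither it nor any descendant is in the conditioning set).
{X1} does not satisfy the backdoor criterion.

No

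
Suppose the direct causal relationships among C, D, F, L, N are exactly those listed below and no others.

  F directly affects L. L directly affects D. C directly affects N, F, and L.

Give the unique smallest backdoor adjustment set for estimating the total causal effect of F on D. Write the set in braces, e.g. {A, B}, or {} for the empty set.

{C}

Variables eligible for adjustment (non-descendants of F, excluding F and D): {C, N}.
Backdoor paths from F to D:
  P1: F <- C -> L -> D
The empty set is not sufficient: P1 (F <- C -> L -> D) has no collider blocking it and no conditioned non-collider, so it is open.
Try {C}:
  P1: blocked at fork node C ∈ conditioning set.
{C} contains no descendant of F and blocks every backdoor path.
No other singleton works — e.g. {N} leaves P1 open — so {C} is the unique smallest valid adjustment set.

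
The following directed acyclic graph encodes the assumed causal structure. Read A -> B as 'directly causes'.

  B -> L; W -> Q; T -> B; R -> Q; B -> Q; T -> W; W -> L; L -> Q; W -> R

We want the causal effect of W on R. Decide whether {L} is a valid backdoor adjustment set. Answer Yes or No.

Backdoor paths from W to R (paths whose first edge points into W):
  P1: W <- T -> B -> L -> Q <- R
  P2: W <- T -> B -> Q <- R
Condition 1 (no descendant of W in the set): FAILS — L is a descendant of W.
Condition 2 (every backdoor path blocked by {L}):
  P1: blocked at chain node L ∈ conditioning set.
  P2: blocked at collider Q (neither it nor any descendant is in the conditioning set).
{L} does not satisfy the backdoor criterion.

No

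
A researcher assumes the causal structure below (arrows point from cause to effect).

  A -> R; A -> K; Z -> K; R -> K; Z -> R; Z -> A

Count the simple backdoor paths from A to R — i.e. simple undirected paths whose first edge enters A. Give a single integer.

2

A backdoor path from A to R is any simple undirected path whose first edge points into A (i.e. leaves A via a parent).
Parents of A: {Z}.
Enumerating:
  P1: A <- Z -> R
  P2: A <- Z -> K <- R
That exhausts the simple backdoor paths. Count: 2.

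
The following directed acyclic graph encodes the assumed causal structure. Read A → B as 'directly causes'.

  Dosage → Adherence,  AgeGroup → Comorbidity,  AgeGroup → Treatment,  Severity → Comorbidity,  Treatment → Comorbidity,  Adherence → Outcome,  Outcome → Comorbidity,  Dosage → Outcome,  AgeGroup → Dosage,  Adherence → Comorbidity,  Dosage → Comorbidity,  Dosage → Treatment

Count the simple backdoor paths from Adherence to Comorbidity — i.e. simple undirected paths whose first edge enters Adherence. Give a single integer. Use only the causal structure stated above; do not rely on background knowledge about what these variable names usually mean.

A backdoor path from Adherence to Comorbidity is any simple undirected path whose first edge points into Adherence (i.e. leaves Adherence via a parent).
Parents of Adherence: {Dosage}.
Enumerating:
  P1: Adherence <- Dosage <- AgeGroup -> Treatment -> Comorbidity
  P2: Adherence <- Dosage <- AgeGroup -> Comorbidity
  P3: Adherence <- Dosage -> Treatment <- AgeGroup -> Comorbidity
  P4: Adherence <- Dosage -> Treatment -> Comorbidity
  P5: Adherence <- Dosage -> Outcome -> Comorbidity
  P6: Adherence <- Dosage -> Comorbidity
That exhausts the simple backdoor paths. Count: 6.

6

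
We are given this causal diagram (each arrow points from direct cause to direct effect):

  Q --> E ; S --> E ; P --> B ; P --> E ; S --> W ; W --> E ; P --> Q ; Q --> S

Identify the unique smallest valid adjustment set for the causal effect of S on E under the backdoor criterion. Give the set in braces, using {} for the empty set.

{Q}

Variables eligible for adjustment (non-descendants of S, excluding S and E): {B, P, Q}.
Backdoor paths from S to E:
  P1: S <- Q <- P -> E
  P2: S <- Q -> E
The empty set is not sufficient: P1 (S <- Q <- P -> E) has no collider blocking it and no conditioned non-collider, so it is open.
Try {Q}:
  P1: blocked at chain node Q ∈ conditioning set.
  P2: blocked at fork node Q ∈ conditioning set.
{Q} contains no descendant of S and blocks every backdoor path.
No other singleton works — e.g. {P} leaves P2 open — so {Q} is the unique smallest valid adjustment set.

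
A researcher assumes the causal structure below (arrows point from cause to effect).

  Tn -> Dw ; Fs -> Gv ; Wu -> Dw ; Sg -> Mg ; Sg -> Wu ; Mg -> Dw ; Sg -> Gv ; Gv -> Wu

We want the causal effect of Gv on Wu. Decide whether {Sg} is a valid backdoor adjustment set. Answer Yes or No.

Yes

Backdoor paths from Gv to Wu (paths whose first edge points into Gv):
  P1: Gv <- Sg -> Wu
  P2: Gv <- Sg -> Mg -> Dw <- Wu
Condition 1 (no descendant of Gv in the set): holds — descendants of Gv are {Dw, Wu}; none are in {Sg}.
Condition 2 (every backdoor path blocked by {Sg}):
  P1: blocked at fork node Sg ∈ conditioning set.
  P2: blocked at fork node Sg ∈ conditioning set.
{Sg} satisfies the backdoor criterion.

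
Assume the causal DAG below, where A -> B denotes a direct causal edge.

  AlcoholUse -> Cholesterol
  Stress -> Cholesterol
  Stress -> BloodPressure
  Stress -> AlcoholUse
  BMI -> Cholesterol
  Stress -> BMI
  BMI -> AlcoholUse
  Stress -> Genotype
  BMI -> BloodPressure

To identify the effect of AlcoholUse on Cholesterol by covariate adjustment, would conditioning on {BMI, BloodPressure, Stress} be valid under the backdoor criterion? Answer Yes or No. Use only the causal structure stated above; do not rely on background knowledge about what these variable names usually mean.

Backdoor paths from AlcoholUse to Cholesterol (paths whose first edge points into AlcoholUse):
  P1: AlcoholUse <- Stress -> BMI -> Cholesterol
  P2: AlcoholUse <- Stress -> BloodPressure <- BMI -> Cholesterol
  P3: AlcoholUse <- Stress -> Cholesterol
  P4: AlcoholUse <- BMI <- Stress -> Cholesterol
  P5: AlcoholUse <- BMI -> BloodPressure <- Stress -> Cholesterol
  P6: AlcoholUse <- BMI -> Cholesterol
Condition 1 (no descendant of AlcoholUse in the set): holds — descendants of AlcoholUse are {Cholesterol}; none are in {BMI, BloodPressure, Stress}.
Condition 2 (every backdoor path blocked by {BMI, BloodPressure, Stress}):
  P1: blocked at fork node Stress ∈ conditioning set.
  P2: blocked at fork node Stress ∈ conditioning set.
  P3: blocked at fork node Stress ∈ conditioning set.
  P4: blocked at chain node BMI ∈ conditioning set.
  P5: blocked at fork node BMI ∈ conditioning set.
  P6: blocked at fork node BMI ∈ conditioning set.
{BMI, BloodPressure, Stress} satisfies the backdoor criterion.

Yes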